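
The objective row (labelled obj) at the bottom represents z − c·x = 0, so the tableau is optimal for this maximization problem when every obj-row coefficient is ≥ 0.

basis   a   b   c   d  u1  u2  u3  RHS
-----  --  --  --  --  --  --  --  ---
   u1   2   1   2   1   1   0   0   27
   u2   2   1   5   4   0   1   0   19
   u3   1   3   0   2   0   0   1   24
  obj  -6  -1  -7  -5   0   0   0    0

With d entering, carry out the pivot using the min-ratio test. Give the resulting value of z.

95/4

Ratio test on column d — row 1: 27/1 = 27; row 2: 19/4 = 19/4; row 3: 24/2 = 12. Minimum is 19/4 at row 2 (u2 leaves); pivot element 4.
Pivot on row 2; the obj-row RHS becomes 0 − (-5)·(19/4) = 95/4.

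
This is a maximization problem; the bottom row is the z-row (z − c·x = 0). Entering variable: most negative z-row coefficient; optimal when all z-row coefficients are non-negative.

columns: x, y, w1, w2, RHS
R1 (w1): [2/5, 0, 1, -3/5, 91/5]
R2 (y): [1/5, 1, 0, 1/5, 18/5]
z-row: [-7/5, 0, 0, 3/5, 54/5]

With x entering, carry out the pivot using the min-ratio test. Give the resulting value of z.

Ratio test on column x — row 1: (91/5)/(2/5) = 91/2; row 2: (18/5)/(1/5) = 18. Minimum is 18 at row 2 (y leaves); pivot element 1/5.
Pivot on row 2; the z-row RHS becomes 54/5 − (-7/5)·18 = 36.

36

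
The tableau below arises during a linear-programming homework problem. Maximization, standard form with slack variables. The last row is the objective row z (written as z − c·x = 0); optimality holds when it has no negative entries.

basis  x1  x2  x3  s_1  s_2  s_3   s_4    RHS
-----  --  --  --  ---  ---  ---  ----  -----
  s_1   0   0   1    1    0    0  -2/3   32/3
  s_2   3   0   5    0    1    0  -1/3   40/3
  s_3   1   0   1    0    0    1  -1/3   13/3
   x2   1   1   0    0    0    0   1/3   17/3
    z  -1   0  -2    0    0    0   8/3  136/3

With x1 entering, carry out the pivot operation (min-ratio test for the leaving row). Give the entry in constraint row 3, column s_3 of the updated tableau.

Ratio test on column x1 — row 1: entry 0 ≤ 0; row 2: (40/3)/3 = 40/9; row 3: (13/3)/1 = 13/3; row 4: (17/3)/1 = 17/3. Minimum is 13/3 at row 3 (s_3 leaves); pivot element 1.
Divide row 3 by 1; eliminate column x1 from the other rows.
In the new row 3, the s_3 entry is the old entry divided by the pivot: 1/1 = 1.

1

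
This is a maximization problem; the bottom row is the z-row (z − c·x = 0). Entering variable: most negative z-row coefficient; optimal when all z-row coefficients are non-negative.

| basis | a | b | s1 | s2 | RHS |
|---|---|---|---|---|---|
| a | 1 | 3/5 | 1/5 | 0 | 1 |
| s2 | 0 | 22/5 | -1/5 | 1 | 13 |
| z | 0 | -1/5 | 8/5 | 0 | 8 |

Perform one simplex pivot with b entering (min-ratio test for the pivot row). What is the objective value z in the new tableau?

Ratio test on column b — row 1: 1/(3/5) = 5/3; row 2: 13/(22/5) = 65/22. Minimum is 5/3 at row 1 (a leaves); pivot element 3/5.
Pivot on row 1; the z-row RHS becomes 8 − (-1/5)·(5/3) = 25/3.

25/3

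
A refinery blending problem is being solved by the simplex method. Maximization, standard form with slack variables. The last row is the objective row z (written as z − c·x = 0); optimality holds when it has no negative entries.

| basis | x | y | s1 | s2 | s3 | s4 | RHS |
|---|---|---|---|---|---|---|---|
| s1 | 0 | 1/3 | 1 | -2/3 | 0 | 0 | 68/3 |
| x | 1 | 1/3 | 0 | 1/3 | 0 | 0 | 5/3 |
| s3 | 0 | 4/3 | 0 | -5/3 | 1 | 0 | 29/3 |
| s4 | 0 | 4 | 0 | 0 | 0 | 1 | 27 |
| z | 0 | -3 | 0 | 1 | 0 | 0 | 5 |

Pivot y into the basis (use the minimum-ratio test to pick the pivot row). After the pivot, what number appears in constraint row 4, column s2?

Ratio test on column y — row 1: (68/3)/(1/3) = 68; row 2: (5/3)/(1/3) = 5; row 3: (29/3)/(4/3) = 29/4; row 4: 27/4 = 27/4. Minimum is 5 at row 2 (x leaves); pivot element 1/3.
Divide row 2 by 1/3; eliminate column y from the other rows.
Row 4 update in column s2: 0 − 4·1 = -4.

-4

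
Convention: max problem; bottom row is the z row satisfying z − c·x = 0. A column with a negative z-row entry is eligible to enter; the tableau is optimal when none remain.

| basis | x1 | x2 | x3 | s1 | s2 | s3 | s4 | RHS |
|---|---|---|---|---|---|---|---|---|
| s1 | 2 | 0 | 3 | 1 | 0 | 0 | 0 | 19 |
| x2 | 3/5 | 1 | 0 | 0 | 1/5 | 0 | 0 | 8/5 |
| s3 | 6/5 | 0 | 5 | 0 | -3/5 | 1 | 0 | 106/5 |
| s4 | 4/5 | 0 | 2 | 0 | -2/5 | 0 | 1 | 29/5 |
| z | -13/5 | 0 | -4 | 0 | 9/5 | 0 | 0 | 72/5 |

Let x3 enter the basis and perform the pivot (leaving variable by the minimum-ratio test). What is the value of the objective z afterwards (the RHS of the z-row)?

26

Ratio test on column x3 — row 1: 19/3 = 19/3; row 2: entry 0 ≤ 0; row 3: (106/5)/5 = 106/25; row 4: (29/5)/2 = 29/10. Minimum is 29/10 at row 4 (s4 leaves); pivot element 2.
Pivot on row 4; the z-row RHS becomes 72/5 − (-4)·(29/10) = 26.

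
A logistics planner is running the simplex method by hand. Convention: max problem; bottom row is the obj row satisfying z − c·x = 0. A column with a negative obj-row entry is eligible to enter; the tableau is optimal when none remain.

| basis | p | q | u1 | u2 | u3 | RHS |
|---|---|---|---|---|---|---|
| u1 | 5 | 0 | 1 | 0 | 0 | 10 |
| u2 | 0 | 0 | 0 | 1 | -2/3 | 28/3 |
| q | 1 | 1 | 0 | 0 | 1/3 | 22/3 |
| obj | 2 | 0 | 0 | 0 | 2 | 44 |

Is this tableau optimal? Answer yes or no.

yes

Every obj-row coefficient is ≥ 0, so the tableau is optimal.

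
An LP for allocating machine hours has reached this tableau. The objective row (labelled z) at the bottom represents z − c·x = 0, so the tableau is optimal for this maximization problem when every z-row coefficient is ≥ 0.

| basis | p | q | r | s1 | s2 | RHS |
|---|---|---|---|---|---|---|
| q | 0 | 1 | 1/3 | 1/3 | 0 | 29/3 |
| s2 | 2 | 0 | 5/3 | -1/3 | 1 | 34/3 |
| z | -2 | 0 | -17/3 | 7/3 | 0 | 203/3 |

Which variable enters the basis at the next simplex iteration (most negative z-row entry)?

r

Negative z-row entries: p: -2, r: -17/3.
The most negative is -17/3 in column r, so r enters.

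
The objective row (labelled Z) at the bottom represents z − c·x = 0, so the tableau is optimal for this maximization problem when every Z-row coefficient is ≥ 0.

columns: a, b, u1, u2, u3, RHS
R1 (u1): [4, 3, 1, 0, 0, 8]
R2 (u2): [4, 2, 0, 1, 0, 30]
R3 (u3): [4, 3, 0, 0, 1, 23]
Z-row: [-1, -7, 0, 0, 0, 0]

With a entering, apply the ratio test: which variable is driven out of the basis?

Column a entries and ratios — u1: 8/4 = 2; u2: 30/4 = 15/2; u3: 23/4 = 23/4.
Smallest ratio is 2 in the row of u1, so u1 leaves.

u1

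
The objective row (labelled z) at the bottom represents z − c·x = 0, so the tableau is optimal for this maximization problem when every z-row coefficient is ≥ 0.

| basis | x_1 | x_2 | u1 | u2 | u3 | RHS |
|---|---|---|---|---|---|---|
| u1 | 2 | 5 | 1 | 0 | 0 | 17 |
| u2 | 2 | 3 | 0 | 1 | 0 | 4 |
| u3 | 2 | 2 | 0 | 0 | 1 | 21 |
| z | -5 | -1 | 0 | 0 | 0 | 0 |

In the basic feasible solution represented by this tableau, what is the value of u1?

17

u1 is basic (row 1); its value is the RHS of that row, 17.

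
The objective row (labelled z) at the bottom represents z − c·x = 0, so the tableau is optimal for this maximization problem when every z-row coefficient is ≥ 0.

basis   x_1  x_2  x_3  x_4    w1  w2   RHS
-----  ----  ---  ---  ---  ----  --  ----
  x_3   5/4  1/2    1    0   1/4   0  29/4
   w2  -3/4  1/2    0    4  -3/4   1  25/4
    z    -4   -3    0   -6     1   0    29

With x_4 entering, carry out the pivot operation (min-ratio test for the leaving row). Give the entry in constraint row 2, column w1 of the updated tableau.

-3/16

Ratio test on column x_4 — row 1: entry 0 ≤ 0; row 2: (25/4)/4 = 25/16. Minimum is 25/16 at row 2 (w2 leaves); pivot element 4.
Divide row 2 by 4; eliminate column x_4 from the other rows.
In the new row 2, the w1 entry is the old entry divided by the pivot: (-3/4)/4 = -3/16.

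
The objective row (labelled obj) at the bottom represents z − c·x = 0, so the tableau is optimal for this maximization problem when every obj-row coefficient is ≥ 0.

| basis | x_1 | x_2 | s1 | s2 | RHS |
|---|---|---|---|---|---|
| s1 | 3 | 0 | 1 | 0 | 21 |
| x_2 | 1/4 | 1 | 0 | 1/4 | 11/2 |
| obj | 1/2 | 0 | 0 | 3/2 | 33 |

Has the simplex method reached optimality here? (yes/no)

yes

Every obj-row coefficient is ≥ 0, so the tableau is optimal.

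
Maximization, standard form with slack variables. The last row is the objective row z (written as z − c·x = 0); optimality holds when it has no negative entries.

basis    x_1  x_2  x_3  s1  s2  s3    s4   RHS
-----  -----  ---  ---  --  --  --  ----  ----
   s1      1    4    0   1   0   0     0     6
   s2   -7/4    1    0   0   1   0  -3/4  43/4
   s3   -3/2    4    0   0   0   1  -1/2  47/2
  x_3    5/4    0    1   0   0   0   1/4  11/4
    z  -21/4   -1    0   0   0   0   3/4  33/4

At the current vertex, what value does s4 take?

s4 is not in the basis, so in the current basic feasible solution s4 = 0.

0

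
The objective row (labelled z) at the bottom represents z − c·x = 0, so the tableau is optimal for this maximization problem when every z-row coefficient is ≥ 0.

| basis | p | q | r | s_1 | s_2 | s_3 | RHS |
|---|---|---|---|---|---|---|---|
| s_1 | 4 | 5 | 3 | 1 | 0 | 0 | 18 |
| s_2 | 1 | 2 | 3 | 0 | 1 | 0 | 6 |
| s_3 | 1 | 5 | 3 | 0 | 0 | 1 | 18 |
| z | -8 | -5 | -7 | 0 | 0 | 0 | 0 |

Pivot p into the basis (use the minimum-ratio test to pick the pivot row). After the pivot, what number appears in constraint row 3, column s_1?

Ratio test on column p — row 1: 18/4 = 9/2; row 2: 6/1 = 6; row 3: 18/1 = 18. Minimum is 9/2 at row 1 (s_1 leaves); pivot element 4.
Divide row 1 by 4; eliminate column p from the other rows.
Row 3 update in column s_1: 0 − 1·(1/4) = -1/4.

-1/4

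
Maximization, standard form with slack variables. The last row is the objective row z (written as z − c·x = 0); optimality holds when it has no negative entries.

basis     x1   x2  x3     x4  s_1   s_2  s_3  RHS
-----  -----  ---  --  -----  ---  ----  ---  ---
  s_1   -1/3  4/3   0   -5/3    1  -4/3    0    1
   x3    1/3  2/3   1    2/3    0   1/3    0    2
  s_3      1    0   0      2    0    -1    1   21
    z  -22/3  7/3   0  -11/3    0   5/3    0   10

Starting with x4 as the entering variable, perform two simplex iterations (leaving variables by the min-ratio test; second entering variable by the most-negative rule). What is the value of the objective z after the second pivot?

Ratio test on column x4 — row 1: entry -5/3 ≤ 0; row 2: 2/(2/3) = 3; row 3: 21/2 = 21/2. Minimum is 3 at row 2 (x3 leaves); pivot element 2/3.
Pivot on row 2; the z-row RHS becomes 10 − (-11/3)·3 = 21.
Next entering variable (most negative z-row entry -11/2): x1.
Ratio test on column x1 — row 1: 6/(1/2) = 12; row 2: 3/(1/2) = 6; row 3: entry 0 ≤ 0. Minimum is 6 at row 2 (x4 leaves); pivot element 1/2.
After the second pivot the z-row RHS is 21 − (-11/2)·6 = 54.

54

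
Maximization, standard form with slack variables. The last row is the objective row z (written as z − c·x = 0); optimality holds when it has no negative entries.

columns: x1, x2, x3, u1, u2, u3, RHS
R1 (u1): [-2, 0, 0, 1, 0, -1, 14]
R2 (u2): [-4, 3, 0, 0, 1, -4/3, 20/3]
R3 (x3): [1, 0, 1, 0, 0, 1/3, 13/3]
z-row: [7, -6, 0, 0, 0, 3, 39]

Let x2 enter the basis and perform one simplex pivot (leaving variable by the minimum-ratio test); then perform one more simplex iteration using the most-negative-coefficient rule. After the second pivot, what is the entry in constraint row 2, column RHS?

Ratio test on column x2 — row 1: entry 0 ≤ 0; row 2: (20/3)/3 = 20/9; row 3: entry 0 ≤ 0. Minimum is 20/9 at row 2 (u2 leaves); pivot element 3.
Divide row 2 by 3; eliminate column x2 from the other rows.
Second iteration: most negative z-row entry is -1 in column x1, so x1 enters.
Ratio test on column x1 — row 1: entry -2 ≤ 0; row 2: entry -4/3 ≤ 0; row 3: (13/3)/1 = 13/3. Minimum is 13/3 at row 3 (x3 leaves); pivot element 1.
Divide row 3 by 1; eliminate column x1 from the other rows.
After both pivots, the entry at constraint row 2, column RHS is 8.

8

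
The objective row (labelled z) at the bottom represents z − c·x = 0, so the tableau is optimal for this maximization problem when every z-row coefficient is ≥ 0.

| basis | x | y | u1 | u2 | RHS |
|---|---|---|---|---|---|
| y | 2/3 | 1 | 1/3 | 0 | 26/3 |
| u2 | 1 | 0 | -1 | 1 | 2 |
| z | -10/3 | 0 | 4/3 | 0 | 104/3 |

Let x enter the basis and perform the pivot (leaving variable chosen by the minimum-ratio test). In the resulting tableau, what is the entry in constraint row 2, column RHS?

Ratio test on column x — row 1: (26/3)/(2/3) = 13; row 2: 2/1 = 2. Minimum is 2 at row 2 (u2 leaves); pivot element 1.
Divide row 2 by 1; eliminate column x from the other rows.
In the new row 2, the RHS entry is the old entry divided by the pivot: 2/1 = 2.

2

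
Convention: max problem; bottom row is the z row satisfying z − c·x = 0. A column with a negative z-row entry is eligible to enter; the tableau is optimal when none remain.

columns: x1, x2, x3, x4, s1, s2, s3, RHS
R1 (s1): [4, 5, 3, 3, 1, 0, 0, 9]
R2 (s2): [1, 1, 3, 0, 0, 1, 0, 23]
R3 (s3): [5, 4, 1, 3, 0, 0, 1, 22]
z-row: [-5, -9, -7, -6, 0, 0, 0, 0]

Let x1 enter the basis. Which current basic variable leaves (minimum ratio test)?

Column x1 entries and ratios — s1: 9/4 = 9/4; s2: 23/1 = 23; s3: 22/5 = 22/5.
Smallest ratio is 9/4 in the row of s1, so s1 leaves.

s1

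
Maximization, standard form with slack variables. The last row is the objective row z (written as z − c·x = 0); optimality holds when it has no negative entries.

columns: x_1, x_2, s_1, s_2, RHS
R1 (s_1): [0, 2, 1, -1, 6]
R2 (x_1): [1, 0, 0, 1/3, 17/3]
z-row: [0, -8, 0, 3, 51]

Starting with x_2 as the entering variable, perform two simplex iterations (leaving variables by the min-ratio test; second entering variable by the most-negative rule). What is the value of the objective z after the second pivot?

Ratio test on column x_2 — row 1: 6/2 = 3; row 2: entry 0 ≤ 0. Minimum is 3 at row 1 (s_1 leaves); pivot element 2.
Pivot on row 1; the z-row RHS becomes 51 − (-8)·3 = 75.
Next entering variable (most negative z-row entry -1): s_2.
Ratio test on column s_2 — row 1: entry -1/2 ≤ 0; row 2: (17/3)/(1/3) = 17. Minimum is 17 at row 2 (x_1 leaves); pivot element 1/3.
After the second pivot the z-row RHS is 75 − (-1)·17 = 92.

92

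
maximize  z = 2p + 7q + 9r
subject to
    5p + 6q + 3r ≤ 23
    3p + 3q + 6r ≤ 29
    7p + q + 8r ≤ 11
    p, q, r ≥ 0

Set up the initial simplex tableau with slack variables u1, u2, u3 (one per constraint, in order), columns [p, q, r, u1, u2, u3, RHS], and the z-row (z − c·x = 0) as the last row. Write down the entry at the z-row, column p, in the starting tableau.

The z-row carries the negated objective coefficients: the p entry is -2.

-2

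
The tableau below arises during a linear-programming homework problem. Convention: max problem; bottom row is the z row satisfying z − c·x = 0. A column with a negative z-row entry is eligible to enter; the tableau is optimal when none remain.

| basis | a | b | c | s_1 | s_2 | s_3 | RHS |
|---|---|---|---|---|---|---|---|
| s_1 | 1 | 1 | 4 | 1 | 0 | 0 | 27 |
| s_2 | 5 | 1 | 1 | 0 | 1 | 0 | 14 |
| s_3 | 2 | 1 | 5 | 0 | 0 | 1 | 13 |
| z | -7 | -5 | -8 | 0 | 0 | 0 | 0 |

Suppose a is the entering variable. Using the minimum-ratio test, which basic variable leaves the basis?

s_2

Column a entries and ratios — s_1: 27/1 = 27; s_2: 14/5 = 14/5; s_3: 13/2 = 13/2.
Smallest ratio is 14/5 in the row of s_2, so s_2 leaves.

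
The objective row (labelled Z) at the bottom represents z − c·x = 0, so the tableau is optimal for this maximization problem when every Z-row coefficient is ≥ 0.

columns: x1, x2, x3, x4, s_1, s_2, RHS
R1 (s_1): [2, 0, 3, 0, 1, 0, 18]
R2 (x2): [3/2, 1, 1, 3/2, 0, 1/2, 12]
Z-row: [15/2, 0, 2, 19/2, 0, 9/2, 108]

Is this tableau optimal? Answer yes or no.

yes

Every Z-row coefficient is ≥ 0, so the tableau is optimal.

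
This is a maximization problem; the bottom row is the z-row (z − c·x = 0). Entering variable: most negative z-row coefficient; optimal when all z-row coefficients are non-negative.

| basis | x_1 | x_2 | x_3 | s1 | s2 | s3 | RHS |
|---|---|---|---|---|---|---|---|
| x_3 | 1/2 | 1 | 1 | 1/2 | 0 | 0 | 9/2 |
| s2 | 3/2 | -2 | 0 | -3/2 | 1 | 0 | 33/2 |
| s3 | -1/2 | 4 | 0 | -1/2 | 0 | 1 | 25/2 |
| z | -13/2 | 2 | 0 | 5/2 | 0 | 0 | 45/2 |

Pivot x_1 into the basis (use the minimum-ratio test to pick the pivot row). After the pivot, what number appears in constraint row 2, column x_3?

-3

Ratio test on column x_1 — row 1: (9/2)/(1/2) = 9; row 2: (33/2)/(3/2) = 11; row 3: entry -1/2 ≤ 0. Minimum is 9 at row 1 (x_3 leaves); pivot element 1/2.
Divide row 1 by 1/2; eliminate column x_1 from the other rows.
Row 2 update in column x_3: 0 − (3/2)·2 = -3.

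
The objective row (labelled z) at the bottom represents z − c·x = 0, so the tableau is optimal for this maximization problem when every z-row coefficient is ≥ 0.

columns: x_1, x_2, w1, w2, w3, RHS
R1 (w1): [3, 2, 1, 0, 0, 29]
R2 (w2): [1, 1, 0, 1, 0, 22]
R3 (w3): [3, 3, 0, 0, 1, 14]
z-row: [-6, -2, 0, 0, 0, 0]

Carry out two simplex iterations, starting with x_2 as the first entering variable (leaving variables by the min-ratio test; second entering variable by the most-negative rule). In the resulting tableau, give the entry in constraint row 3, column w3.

Ratio test on column x_2 — row 1: 29/2 = 29/2; row 2: 22/1 = 22; row 3: 14/3 = 14/3. Minimum is 14/3 at row 3 (w3 leaves); pivot element 3.
Divide row 3 by 3; eliminate column x_2 from the other rows.
Second iteration: most negative z-row entry is -4 in column x_1, so x_1 enters.
Ratio test on column x_1 — row 1: (59/3)/1 = 59/3; row 2: entry 0 ≤ 0; row 3: (14/3)/1 = 14/3. Minimum is 14/3 at row 3 (x_2 leaves); pivot element 1.
Divide row 3 by 1; eliminate column x_1 from the other rows.
After both pivots, the entry at constraint row 3, column w3 is 1/3.

1/3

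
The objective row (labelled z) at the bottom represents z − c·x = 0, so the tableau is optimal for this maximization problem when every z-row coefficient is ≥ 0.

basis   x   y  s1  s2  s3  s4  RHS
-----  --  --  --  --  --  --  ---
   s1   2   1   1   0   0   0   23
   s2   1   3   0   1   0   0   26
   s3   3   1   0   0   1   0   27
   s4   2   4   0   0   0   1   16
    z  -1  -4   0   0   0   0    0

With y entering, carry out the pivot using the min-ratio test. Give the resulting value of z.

Ratio test on column y — row 1: 23/1 = 23; row 2: 26/3 = 26/3; row 3: 27/1 = 27; row 4: 16/4 = 4. Minimum is 4 at row 4 (s4 leaves); pivot element 4.
Pivot on row 4; the z-row RHS becomes 0 − (-4)·4 = 16.

16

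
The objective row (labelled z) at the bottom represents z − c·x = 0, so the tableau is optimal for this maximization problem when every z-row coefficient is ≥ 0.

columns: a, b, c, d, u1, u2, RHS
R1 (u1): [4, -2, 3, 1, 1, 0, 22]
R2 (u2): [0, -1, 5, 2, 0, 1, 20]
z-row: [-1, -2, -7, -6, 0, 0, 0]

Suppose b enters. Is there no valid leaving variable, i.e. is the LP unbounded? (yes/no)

yes

Every constraint-row entry in column b is ≤ 0, so increasing b is unbounded.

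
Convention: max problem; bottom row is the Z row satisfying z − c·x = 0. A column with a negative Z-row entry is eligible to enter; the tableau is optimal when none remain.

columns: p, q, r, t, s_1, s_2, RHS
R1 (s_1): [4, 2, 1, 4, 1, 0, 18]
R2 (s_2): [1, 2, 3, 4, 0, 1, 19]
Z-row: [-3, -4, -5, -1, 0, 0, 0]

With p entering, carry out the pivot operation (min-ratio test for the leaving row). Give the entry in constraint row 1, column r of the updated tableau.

1/4

Ratio test on column p — row 1: 18/4 = 9/2; row 2: 19/1 = 19. Minimum is 9/2 at row 1 (s_1 leaves); pivot element 4.
Divide row 1 by 4; eliminate column p from the other rows.
In the new row 1, the r entry is the old entry divided by the pivot: 1/4 = 1/4.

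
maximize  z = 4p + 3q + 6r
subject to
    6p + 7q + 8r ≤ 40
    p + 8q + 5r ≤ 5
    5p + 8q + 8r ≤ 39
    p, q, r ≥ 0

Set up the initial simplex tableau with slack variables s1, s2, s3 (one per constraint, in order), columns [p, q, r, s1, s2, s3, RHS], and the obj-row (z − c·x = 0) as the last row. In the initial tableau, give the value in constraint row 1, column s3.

0

Slack s3 belongs to constraint 3; its column is the unit vector e_3, so the entry in row 1 is 0.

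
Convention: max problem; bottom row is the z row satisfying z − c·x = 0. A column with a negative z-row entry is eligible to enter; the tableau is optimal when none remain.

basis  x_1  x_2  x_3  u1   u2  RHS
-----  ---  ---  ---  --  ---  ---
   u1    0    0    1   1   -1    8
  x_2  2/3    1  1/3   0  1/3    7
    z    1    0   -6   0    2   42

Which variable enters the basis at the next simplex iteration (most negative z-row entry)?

x_3

Negative z-row entries: x_3: -6.
The most negative is -6 in column x_3, so x_3 enters.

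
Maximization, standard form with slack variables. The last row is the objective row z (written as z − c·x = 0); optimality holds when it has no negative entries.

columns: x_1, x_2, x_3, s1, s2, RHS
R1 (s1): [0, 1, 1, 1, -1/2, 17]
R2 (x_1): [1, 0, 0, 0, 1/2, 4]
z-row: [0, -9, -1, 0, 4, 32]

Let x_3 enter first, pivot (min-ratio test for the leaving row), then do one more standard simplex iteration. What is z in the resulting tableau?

185

Ratio test on column x_3 — row 1: 17/1 = 17; row 2: entry 0 ≤ 0. Minimum is 17 at row 1 (s1 leaves); pivot element 1.
Pivot on row 1; the z-row RHS becomes 32 − (-1)·17 = 49.
Next entering variable (most negative z-row entry -8): x_2.
Ratio test on column x_2 — row 1: 17/1 = 17; row 2: entry 0 ≤ 0. Minimum is 17 at row 1 (x_3 leaves); pivot element 1.
After the second pivot the z-row RHS is 49 − (-8)·17 = 185.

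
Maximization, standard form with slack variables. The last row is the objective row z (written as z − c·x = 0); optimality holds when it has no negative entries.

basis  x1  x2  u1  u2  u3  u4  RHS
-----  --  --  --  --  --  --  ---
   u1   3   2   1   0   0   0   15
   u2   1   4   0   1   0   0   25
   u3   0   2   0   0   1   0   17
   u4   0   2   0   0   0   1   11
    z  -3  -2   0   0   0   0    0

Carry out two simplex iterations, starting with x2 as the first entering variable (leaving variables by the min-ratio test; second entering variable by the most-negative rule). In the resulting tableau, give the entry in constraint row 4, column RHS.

Ratio test on column x2 — row 1: 15/2 = 15/2; row 2: 25/4 = 25/4; row 3: 17/2 = 17/2; row 4: 11/2 = 11/2. Minimum is 11/2 at row 4 (u4 leaves); pivot element 2.
Divide row 4 by 2; eliminate column x2 from the other rows.
Second iteration: most negative z-row entry is -3 in column x1, so x1 enters.
Ratio test on column x1 — row 1: 4/3 = 4/3; row 2: 3/1 = 3; row 3: entry 0 ≤ 0; row 4: entry 0 ≤ 0. Minimum is 4/3 at row 1 (u1 leaves); pivot element 3.
Divide row 1 by 3; eliminate column x1 from the other rows.
After both pivots, the entry at constraint row 4, column RHS is 11/2.

11/2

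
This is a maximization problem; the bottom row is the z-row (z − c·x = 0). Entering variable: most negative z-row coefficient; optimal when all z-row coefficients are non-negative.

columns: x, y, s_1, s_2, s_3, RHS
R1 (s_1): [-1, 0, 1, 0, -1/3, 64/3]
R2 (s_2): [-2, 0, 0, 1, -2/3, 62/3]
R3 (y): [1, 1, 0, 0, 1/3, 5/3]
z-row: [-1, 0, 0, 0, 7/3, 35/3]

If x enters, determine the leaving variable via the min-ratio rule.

y

Column x entries and ratios — s_1: -1 ≤ 0, skip; s_2: -2 ≤ 0, skip; y: (5/3)/1 = 5/3.
Smallest ratio is 5/3 in the row of y, so y leaves.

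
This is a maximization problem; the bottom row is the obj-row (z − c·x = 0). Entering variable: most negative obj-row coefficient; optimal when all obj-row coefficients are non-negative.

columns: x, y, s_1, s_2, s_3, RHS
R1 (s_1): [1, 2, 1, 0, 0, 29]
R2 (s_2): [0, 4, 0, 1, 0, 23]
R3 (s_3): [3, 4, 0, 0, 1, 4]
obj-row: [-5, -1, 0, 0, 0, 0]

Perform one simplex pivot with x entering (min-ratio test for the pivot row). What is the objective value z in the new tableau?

Ratio test on column x — row 1: 29/1 = 29; row 2: entry 0 ≤ 0; row 3: 4/3 = 4/3. Minimum is 4/3 at row 3 (s_3 leaves); pivot element 3.
Pivot on row 3; the obj-row RHS becomes 0 − (-5)·(4/3) = 20/3.

20/3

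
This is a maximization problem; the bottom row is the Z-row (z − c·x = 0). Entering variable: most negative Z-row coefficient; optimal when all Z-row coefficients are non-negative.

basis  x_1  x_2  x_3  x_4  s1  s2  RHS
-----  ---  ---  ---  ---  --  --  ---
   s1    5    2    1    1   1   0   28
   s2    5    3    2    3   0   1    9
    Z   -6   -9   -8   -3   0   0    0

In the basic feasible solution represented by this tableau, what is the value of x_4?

x_4 is not in the basis, so in the current basic feasible solution x_4 = 0.

0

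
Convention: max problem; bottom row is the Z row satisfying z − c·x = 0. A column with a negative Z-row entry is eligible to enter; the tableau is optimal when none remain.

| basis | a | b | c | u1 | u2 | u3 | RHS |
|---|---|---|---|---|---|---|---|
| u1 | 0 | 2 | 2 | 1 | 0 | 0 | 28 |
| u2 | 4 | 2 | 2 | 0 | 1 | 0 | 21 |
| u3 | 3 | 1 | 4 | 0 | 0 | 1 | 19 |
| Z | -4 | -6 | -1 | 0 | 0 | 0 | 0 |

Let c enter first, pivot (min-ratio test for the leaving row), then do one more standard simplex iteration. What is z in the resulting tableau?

Ratio test on column c — row 1: 28/2 = 14; row 2: 21/2 = 21/2; row 3: 19/4 = 19/4. Minimum is 19/4 at row 3 (u3 leaves); pivot element 4.
Pivot on row 3; the Z-row RHS becomes 0 − (-1)·(19/4) = 19/4.
Next entering variable (most negative Z-row entry -23/4): b.
Ratio test on column b — row 1: (37/2)/(3/2) = 37/3; row 2: (23/2)/(3/2) = 23/3; row 3: (19/4)/(1/4) = 19. Minimum is 23/3 at row 2 (u2 leaves); pivot element 3/2.
After the second pivot the Z-row RHS is 19/4 − (-23/4)·(23/3) = 293/6.

293/6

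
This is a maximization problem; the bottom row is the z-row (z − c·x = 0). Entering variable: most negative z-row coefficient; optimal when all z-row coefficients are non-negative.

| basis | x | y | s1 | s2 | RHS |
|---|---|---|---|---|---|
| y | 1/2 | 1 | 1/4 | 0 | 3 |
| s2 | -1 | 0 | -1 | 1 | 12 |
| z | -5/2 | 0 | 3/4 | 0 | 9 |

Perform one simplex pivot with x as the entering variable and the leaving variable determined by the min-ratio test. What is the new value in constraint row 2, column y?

2

Ratio test on column x — row 1: 3/(1/2) = 6; row 2: entry -1 ≤ 0. Minimum is 6 at row 1 (y leaves); pivot element 1/2.
Divide row 1 by 1/2; eliminate column x from the other rows.
Row 2 update in column y: 0 − (-1)·2 = 2.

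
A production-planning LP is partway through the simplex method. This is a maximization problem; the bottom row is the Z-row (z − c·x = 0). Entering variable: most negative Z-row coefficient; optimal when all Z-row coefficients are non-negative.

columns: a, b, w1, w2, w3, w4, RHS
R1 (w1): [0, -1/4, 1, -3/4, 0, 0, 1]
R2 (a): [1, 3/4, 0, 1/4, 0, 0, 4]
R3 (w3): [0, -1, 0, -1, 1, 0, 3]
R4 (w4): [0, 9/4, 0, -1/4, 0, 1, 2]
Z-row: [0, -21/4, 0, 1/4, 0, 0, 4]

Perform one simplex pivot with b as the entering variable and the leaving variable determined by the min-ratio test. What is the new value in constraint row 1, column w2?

Ratio test on column b — row 1: entry -1/4 ≤ 0; row 2: 4/(3/4) = 16/3; row 3: entry -1 ≤ 0; row 4: 2/(9/4) = 8/9. Minimum is 8/9 at row 4 (w4 leaves); pivot element 9/4.
Divide row 4 by 9/4; eliminate column b from the other rows.
Row 1 update in column w2: -3/4 − (-1/4)·(-1/9) = -7/9.

-7/9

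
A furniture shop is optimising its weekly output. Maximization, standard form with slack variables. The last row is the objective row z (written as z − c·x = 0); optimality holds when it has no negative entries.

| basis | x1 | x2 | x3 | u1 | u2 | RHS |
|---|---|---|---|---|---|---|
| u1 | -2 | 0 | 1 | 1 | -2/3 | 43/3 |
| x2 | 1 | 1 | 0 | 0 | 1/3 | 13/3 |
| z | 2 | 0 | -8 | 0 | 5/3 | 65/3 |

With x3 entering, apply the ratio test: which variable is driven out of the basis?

u1

Column x3 entries and ratios — u1: (43/3)/1 = 43/3; x2: 0 ≤ 0, skip.
Smallest ratio is 43/3 in the row of u1, so u1 leaves.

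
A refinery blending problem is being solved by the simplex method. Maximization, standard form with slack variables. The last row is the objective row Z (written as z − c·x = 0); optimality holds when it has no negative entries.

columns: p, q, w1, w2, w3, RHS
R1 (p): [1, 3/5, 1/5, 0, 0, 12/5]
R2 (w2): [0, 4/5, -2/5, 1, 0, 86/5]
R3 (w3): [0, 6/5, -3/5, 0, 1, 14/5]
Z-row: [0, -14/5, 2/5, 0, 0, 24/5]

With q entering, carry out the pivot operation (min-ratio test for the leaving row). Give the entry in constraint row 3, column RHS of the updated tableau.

Ratio test on column q — row 1: (12/5)/(3/5) = 4; row 2: (86/5)/(4/5) = 43/2; row 3: (14/5)/(6/5) = 7/3. Minimum is 7/3 at row 3 (w3 leaves); pivot element 6/5.
Divide row 3 by 6/5; eliminate column q from the other rows.
In the new row 3, the RHS entry is the old entry divided by the pivot: (14/5)/(6/5) = 7/3.

7/3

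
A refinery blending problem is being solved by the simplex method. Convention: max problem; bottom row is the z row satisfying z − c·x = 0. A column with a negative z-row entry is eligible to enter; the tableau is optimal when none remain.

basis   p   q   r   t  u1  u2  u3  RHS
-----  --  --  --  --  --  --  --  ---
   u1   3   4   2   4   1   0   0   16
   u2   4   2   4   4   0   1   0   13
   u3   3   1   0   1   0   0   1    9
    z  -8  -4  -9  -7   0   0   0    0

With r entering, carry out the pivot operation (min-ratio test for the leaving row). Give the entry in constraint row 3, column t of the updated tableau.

1

Ratio test on column r — row 1: 16/2 = 8; row 2: 13/4 = 13/4; row 3: entry 0 ≤ 0. Minimum is 13/4 at row 2 (u2 leaves); pivot element 4.
Divide row 2 by 4; eliminate column r from the other rows.
Row 3 update in column t: 1 − 0·1 = 1.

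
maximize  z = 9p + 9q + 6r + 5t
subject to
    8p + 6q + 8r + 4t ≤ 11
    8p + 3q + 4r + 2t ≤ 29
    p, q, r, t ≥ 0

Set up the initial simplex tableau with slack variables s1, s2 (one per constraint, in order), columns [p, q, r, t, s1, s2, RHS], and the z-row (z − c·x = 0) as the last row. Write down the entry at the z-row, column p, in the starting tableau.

-9

The z-row carries the negated objective coefficients: the p entry is -9.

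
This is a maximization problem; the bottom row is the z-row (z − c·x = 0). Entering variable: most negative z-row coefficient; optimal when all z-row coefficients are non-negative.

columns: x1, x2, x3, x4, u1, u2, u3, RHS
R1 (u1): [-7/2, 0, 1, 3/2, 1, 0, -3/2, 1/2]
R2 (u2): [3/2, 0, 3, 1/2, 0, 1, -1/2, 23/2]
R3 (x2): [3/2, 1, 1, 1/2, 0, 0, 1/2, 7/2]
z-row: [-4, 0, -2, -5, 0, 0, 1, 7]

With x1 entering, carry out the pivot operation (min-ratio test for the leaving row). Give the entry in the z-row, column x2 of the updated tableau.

8/3

Ratio test on column x1 — row 1: entry -7/2 ≤ 0; row 2: (23/2)/(3/2) = 23/3; row 3: (7/2)/(3/2) = 7/3. Minimum is 7/3 at row 3 (x2 leaves); pivot element 3/2.
Divide row 3 by 3/2; eliminate column x1 from the other rows.
z-row update in column x2: 0 − (-4)·(2/3) = 8/3.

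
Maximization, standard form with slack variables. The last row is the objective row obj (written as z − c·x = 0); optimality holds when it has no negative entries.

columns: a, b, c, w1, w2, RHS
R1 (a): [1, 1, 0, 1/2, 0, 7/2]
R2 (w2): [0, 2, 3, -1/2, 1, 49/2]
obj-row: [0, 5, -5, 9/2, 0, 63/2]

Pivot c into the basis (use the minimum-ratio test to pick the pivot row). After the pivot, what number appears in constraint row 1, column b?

1

Ratio test on column c — row 1: entry 0 ≤ 0; row 2: (49/2)/3 = 49/6. Minimum is 49/6 at row 2 (w2 leaves); pivot element 3.
Divide row 2 by 3; eliminate column c from the other rows.
Row 1 update in column b: 1 − 0·(2/3) = 1.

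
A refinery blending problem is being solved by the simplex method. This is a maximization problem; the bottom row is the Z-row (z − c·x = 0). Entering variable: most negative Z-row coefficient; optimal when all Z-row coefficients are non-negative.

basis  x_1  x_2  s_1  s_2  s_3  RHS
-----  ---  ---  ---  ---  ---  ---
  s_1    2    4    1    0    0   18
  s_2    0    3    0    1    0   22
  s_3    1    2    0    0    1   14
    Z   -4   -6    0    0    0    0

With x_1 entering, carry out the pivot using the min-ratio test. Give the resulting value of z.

Ratio test on column x_1 — row 1: 18/2 = 9; row 2: entry 0 ≤ 0; row 3: 14/1 = 14. Minimum is 9 at row 1 (s_1 leaves); pivot element 2.
Pivot on row 1; the Z-row RHS becomes 0 − (-4)·9 = 36.

36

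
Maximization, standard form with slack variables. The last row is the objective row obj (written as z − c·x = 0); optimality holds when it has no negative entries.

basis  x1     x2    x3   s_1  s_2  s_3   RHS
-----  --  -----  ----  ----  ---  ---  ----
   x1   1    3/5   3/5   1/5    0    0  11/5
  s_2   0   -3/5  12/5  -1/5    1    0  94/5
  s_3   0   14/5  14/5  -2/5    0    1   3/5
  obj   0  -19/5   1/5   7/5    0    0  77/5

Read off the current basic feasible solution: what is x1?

x1 is basic (row 1); its value is the RHS of that row, 11/5.

11/5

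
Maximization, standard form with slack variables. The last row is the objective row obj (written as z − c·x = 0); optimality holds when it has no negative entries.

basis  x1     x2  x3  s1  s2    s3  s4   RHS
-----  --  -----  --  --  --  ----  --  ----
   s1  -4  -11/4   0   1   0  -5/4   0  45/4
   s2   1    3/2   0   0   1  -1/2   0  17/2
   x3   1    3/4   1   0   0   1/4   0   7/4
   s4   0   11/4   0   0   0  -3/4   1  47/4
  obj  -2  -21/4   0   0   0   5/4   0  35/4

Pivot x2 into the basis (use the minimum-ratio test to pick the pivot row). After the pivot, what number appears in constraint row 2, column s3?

Ratio test on column x2 — row 1: entry -11/4 ≤ 0; row 2: (17/2)/(3/2) = 17/3; row 3: (7/4)/(3/4) = 7/3; row 4: (47/4)/(11/4) = 47/11. Minimum is 7/3 at row 3 (x3 leaves); pivot element 3/4.
Divide row 3 by 3/4; eliminate column x2 from the other rows.
Row 2 update in column s3: -1/2 − (3/2)·(1/3) = -1.

-1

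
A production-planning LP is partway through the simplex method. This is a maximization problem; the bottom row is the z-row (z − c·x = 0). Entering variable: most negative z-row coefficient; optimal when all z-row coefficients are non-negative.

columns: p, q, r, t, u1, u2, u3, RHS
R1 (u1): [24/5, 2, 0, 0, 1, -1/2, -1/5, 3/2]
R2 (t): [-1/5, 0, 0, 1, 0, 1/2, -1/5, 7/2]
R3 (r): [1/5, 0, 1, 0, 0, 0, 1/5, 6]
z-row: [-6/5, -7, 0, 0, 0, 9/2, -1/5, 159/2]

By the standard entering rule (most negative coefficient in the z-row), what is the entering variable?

q

Negative z-row entries: p: -6/5, q: -7, u3: -1/5.
The most negative is -7 in column q, so q enters.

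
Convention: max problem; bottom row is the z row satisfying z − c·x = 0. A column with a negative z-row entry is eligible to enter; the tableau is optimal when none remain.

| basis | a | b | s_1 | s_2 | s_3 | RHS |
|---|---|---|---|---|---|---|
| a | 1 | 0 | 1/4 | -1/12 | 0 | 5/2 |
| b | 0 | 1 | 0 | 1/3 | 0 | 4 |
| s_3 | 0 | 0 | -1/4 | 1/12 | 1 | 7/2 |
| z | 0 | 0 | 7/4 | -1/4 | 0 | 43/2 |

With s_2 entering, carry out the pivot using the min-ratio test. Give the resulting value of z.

Ratio test on column s_2 — row 1: entry -1/12 ≤ 0; row 2: 4/(1/3) = 12; row 3: (7/2)/(1/12) = 42. Minimum is 12 at row 2 (b leaves); pivot element 1/3.
Pivot on row 2; the z-row RHS becomes 43/2 − (-1/4)·12 = 49/2.

49/2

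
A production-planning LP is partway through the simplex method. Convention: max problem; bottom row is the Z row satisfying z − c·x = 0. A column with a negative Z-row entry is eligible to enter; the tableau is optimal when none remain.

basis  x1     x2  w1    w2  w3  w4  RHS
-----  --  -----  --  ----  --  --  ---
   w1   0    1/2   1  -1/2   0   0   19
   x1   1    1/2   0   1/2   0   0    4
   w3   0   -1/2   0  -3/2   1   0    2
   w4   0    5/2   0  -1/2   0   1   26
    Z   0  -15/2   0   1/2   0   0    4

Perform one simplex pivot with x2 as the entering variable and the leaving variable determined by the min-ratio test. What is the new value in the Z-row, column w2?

Ratio test on column x2 — row 1: 19/(1/2) = 38; row 2: 4/(1/2) = 8; row 3: entry -1/2 ≤ 0; row 4: 26/(5/2) = 52/5. Minimum is 8 at row 2 (x1 leaves); pivot element 1/2.
Divide row 2 by 1/2; eliminate column x2 from the other rows.
Z-row update in column w2: 1/2 − (-15/2)·1 = 8.

8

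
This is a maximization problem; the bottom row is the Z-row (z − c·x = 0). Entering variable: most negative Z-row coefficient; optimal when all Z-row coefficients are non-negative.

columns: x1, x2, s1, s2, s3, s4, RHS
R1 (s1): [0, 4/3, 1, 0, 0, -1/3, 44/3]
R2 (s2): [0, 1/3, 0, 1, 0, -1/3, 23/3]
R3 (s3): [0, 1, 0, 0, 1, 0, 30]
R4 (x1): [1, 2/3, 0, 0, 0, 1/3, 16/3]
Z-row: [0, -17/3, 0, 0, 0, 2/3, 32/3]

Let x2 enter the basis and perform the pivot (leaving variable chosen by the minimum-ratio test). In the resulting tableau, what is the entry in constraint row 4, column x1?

Ratio test on column x2 — row 1: (44/3)/(4/3) = 11; row 2: (23/3)/(1/3) = 23; row 3: 30/1 = 30; row 4: (16/3)/(2/3) = 8. Minimum is 8 at row 4 (x1 leaves); pivot element 2/3.
Divide row 4 by 2/3; eliminate column x2 from the other rows.
In the new row 4, the x1 entry is the old entry divided by the pivot: 1/(2/3) = 3/2.

3/2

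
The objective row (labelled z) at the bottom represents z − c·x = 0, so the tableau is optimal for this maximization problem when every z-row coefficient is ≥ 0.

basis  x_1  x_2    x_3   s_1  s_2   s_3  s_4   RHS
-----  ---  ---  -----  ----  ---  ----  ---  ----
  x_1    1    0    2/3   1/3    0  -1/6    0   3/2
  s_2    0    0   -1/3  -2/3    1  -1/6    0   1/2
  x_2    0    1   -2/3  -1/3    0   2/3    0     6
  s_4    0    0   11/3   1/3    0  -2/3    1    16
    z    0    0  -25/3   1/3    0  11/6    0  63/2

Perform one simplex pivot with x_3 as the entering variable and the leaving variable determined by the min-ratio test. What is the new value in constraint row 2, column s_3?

Ratio test on column x_3 — row 1: (3/2)/(2/3) = 9/4; row 2: entry -1/3 ≤ 0; row 3: entry -2/3 ≤ 0; row 4: 16/(11/3) = 48/11. Minimum is 9/4 at row 1 (x_1 leaves); pivot element 2/3.
Divide row 1 by 2/3; eliminate column x_3 from the other rows.
Row 2 update in column s_3: -1/6 − (-1/3)·(-1/4) = -1/4.

-1/4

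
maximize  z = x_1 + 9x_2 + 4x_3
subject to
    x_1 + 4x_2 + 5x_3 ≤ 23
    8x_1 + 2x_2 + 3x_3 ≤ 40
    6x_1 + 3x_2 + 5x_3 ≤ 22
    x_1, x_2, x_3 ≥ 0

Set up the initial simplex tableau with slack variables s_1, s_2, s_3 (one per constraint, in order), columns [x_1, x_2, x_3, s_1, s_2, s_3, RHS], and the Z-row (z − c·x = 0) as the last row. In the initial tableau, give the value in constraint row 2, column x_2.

Constraint 2 has coefficient 2 on x_2.

2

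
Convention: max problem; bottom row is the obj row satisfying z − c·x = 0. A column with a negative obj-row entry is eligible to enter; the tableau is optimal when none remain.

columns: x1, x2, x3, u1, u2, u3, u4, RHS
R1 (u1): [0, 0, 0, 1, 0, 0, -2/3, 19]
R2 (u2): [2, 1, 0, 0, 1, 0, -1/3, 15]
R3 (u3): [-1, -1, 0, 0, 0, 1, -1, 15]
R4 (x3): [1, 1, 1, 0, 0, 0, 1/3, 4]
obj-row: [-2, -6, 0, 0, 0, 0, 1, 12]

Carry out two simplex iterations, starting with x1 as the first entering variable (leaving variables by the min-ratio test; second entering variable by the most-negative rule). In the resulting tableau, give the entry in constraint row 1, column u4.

Ratio test on column x1 — row 1: entry 0 ≤ 0; row 2: 15/2 = 15/2; row 3: entry -1 ≤ 0; row 4: 4/1 = 4. Minimum is 4 at row 4 (x3 leaves); pivot element 1.
Divide row 4 by 1; eliminate column x1 from the other rows.
Second iteration: most negative obj-row entry is -4 in column x2, so x2 enters.
Ratio test on column x2 — row 1: entry 0 ≤ 0; row 2: entry -1 ≤ 0; row 3: entry 0 ≤ 0; row 4: 4/1 = 4. Minimum is 4 at row 4 (x1 leaves); pivot element 1.
Divide row 4 by 1; eliminate column x2 from the other rows.
After both pivots, the entry at constraint row 1, column u4 is -2/3.

-2/3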